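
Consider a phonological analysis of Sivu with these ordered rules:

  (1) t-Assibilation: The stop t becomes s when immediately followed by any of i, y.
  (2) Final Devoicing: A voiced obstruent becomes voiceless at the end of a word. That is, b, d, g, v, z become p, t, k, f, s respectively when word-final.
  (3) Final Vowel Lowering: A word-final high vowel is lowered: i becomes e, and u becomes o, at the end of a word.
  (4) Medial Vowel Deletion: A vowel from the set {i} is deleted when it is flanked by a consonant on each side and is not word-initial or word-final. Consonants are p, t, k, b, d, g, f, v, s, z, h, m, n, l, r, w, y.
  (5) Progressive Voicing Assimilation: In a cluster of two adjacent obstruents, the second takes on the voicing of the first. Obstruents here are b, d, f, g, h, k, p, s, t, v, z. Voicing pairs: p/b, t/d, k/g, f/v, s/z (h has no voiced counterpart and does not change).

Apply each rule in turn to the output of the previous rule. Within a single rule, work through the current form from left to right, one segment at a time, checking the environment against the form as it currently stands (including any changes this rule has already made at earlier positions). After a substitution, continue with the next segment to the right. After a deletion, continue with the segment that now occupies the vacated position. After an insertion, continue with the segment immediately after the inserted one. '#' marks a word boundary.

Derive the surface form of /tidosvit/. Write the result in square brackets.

[stosft]

(1) t-Assibilation: [tidosvit] → [sidosvit]
(2) Final Devoicing: no change — [sidosvit]
(3) Final Vowel Lowering: no change — [sidosvit]
(4) Medial Vowel Deletion: [sidosvit] → [sdosvt]
(5) Progressive Voicing Assimilation: [sdosvt] → [stosft]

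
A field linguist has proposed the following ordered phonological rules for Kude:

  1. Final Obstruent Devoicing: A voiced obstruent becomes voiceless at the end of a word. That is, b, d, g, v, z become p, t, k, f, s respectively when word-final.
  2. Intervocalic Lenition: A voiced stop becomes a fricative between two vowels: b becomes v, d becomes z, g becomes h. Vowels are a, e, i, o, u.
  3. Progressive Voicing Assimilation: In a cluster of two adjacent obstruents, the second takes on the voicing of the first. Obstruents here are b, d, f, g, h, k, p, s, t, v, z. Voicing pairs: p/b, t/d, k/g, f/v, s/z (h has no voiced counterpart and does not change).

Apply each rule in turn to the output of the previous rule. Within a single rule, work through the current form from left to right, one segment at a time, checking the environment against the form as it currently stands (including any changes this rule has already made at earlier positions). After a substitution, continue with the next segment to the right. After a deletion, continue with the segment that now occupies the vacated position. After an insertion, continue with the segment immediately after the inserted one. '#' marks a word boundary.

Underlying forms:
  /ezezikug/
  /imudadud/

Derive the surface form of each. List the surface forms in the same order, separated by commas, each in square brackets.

/ezezikug/:
  1 Final Obstruent Devoicing: [ezezikug] → [ezezikuk]
  2 Intervocalic Lenition: no change — [ezezikuk]
  3 Progressive Voicing Assimilation: no change — [ezezikuk]
/imudadud/:
  1 Final Obstruent Devoicing: [imudadud] → [imudadut]
  2 Intervocalic Lenition: [imudadut] → [imuzazut]
  3 Progressive Voicing Assimilation: no change — [imuzazut]

[ezezikuk], [imuzazut]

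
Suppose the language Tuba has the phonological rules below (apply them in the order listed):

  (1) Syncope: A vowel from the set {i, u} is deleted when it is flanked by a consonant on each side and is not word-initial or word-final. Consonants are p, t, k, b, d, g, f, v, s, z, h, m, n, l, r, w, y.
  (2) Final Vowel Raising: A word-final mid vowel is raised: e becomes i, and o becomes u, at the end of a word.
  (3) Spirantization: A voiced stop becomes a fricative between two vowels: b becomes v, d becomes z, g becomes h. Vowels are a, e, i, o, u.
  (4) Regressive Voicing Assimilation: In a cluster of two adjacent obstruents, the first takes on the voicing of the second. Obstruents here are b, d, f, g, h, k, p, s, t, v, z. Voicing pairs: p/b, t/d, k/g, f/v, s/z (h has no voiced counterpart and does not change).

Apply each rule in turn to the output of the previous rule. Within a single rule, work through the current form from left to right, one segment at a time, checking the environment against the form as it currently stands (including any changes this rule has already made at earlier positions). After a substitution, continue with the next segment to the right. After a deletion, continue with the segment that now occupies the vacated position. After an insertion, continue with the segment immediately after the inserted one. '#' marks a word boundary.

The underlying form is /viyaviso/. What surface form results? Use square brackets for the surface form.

(1) Syncope: [viyaviso] → [vyavso]
(2) Final Vowel Raising: [vyavso] → [vyavsu]
(3) Spirantization: no change — [vyavsu]
(4) Regressive Voicing Assimilation: [vyavsu] → [vyafsu]

[vyafsu]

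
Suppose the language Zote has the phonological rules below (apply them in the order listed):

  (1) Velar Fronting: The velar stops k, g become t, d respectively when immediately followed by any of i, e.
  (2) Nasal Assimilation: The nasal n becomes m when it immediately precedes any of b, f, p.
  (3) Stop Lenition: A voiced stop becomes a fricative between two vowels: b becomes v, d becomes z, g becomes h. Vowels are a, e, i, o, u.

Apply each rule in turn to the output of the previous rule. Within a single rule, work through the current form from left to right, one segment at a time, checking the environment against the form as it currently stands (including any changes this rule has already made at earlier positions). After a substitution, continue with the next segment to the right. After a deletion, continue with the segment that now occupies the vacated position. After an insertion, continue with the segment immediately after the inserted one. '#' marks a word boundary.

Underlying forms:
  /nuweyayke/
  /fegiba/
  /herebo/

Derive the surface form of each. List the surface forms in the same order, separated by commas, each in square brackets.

[nuweyayte], [feziva], [herevo]

/nuweyayke/:
  (1) Velar Fronting: [nuweyayke] → [nuweyayte]
  (2) Nasal Assimilation: no change — [nuweyayte]
  (3) Stop Lenition: no change — [nuweyayte]
/fegiba/:
  (1) Velar Fronting: [fegiba] → [fediba]
  (2) Nasal Assimilation: no change — [fediba]
  (3) Stop Lenition: [fediba] → [feziva]
/herebo/:
  (1) Velar Fronting: no change — [herebo]
  (2) Nasal Assimilation: no change — [herebo]
  (3) Stop Lenition: [herebo] → [herevo]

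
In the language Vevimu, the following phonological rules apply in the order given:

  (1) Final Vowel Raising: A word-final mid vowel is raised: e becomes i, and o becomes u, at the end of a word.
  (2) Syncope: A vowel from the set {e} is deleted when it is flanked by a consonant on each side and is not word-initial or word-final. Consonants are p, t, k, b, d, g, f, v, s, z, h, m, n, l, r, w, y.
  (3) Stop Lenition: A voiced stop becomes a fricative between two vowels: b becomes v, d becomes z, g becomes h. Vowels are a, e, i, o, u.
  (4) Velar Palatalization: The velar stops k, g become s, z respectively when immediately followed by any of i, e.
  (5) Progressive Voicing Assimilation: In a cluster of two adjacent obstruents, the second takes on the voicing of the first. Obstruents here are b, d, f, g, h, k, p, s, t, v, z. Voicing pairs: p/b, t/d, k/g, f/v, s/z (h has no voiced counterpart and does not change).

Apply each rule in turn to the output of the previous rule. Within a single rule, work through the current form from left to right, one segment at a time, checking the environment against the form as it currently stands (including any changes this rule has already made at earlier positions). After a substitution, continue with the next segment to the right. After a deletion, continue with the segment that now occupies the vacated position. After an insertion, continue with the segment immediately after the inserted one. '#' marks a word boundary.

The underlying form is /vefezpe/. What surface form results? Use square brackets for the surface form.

(1) Final Vowel Raising: [vefezpe] → [vefezpi]
(2) Syncope: [vefezpi] → [vfzpi]
(3) Stop Lenition: no change — [vfzpi]
(4) Velar Palatalization: no change — [vfzpi]
(5) Progressive Voicing Assimilation: [vfzpi] → [vvzbi]

[vvzbi]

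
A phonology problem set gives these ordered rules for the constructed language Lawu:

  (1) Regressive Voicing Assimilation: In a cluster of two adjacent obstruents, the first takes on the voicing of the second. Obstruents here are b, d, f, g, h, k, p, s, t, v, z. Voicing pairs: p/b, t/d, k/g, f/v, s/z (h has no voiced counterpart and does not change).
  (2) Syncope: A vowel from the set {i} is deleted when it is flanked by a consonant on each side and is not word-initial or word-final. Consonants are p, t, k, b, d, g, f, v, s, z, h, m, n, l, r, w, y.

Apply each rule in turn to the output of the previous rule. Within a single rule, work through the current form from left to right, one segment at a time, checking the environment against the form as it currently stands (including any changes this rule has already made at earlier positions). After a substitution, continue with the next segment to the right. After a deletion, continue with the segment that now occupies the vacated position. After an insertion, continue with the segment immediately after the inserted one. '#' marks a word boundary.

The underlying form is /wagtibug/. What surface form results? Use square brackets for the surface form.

[waktbug]

(1) Regressive Voicing Assimilation: [wagtibug] → [waktibug]
(2) Syncope: [waktibug] → [waktbug]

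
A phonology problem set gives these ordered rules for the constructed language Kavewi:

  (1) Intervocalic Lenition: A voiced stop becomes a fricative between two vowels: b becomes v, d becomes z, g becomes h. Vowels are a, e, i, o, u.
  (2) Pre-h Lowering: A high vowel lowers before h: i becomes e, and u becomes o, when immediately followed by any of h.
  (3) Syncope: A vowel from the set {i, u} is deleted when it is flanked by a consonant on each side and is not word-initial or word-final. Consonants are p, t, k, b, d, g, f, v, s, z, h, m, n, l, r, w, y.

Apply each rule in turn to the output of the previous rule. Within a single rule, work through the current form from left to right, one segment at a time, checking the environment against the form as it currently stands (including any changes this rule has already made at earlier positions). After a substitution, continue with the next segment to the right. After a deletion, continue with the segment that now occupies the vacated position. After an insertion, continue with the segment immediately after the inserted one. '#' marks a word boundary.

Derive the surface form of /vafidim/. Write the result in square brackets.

[vafzm]

(1) Intervocalic Lenition: [vafidim] → [vafizim]
(2) Pre-h Lowering: no change — [vafizim]
(3) Syncope: [vafizim] → [vafzm]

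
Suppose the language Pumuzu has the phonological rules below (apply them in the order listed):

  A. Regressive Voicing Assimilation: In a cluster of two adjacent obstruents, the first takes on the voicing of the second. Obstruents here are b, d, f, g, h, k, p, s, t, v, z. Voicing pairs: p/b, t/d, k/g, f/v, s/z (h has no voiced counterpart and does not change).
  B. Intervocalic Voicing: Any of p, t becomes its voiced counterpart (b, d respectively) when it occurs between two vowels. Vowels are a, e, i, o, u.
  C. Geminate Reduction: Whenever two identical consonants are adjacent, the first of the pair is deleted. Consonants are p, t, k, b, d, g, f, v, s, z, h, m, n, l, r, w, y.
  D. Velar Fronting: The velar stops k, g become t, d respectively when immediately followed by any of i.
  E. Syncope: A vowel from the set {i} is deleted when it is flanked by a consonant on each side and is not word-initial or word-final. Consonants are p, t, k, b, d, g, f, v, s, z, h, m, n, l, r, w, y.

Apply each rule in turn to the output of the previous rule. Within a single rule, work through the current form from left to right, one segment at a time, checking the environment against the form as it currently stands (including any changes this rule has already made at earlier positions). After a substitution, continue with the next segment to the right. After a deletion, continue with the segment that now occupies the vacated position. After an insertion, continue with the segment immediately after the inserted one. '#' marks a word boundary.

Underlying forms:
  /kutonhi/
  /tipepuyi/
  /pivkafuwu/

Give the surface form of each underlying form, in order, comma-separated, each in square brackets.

[kudonhi], [tbebuyi], [pfkafuwu]

/kutonhi/:
  A Regressive Voicing Assimilation: no change — [kutonhi]
  B Intervocalic Voicing: [kutonhi] → [kudonhi]
  C Geminate Reduction: no change — [kudonhi]
  D Velar Fronting: no change — [kudonhi]
  E Syncope: no change — [kudonhi]
/tipepuyi/:
  A Regressive Voicing Assimilation: no change — [tipepuyi]
  B Intervocalic Voicing: [tipepuyi] → [tibebuyi]
  C Geminate Reduction: no change — [tibebuyi]
  D Velar Fronting: no change — [tibebuyi]
  E Syncope: [tibebuyi] → [tbebuyi]
/pivkafuwu/:
  A Regressive Voicing Assimilation: [pivkafuwu] → [pifkafuwu]
  B Intervocalic Voicing: no change — [pifkafuwu]
  C Geminate Reduction: no change — [pifkafuwu]
  D Velar Fronting: no change — [pifkafuwu]
  E Syncope: [pifkafuwu] → [pfkafuwu]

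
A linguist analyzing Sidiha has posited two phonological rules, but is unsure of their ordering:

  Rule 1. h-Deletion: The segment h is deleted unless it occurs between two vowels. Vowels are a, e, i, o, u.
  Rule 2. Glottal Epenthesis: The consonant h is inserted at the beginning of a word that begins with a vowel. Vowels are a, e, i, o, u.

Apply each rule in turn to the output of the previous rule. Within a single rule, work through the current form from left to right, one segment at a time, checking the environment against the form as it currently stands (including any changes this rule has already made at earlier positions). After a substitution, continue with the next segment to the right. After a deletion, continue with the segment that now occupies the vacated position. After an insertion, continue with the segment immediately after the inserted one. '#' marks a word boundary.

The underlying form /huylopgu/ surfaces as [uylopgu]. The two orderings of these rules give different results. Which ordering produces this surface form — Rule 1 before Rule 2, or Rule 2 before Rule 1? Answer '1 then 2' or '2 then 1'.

Order 1 then 2:
  1 h-Deletion: [huylopgu] → [uylopgu]
  2 Glottal Epenthesis: [uylopgu] → [huylopgu]
  result: [huylopgu]
Order 2 then 1:
  2 Glottal Epenthesis: no change — [huylopgu]
  1 h-Deletion: [huylopgu] → [uylopgu]
  result: [uylopgu]

2 then 1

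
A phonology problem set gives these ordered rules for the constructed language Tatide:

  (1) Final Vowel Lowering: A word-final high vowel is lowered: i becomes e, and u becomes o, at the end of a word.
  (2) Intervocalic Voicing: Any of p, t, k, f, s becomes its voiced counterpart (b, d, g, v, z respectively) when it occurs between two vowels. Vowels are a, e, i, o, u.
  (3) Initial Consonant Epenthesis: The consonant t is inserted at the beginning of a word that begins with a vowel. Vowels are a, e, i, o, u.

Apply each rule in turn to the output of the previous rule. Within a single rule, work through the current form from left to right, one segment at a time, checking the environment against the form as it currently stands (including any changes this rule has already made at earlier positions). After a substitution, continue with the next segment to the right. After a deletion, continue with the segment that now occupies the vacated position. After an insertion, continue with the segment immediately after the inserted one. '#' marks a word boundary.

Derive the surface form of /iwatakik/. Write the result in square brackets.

(1) Final Vowel Lowering: no change — [iwatakik]
(2) Intervocalic Voicing: [iwatakik] → [iwadagik]
(3) Initial Consonant Epenthesis: [iwadagik] → [tiwadagik]

[tiwadagik]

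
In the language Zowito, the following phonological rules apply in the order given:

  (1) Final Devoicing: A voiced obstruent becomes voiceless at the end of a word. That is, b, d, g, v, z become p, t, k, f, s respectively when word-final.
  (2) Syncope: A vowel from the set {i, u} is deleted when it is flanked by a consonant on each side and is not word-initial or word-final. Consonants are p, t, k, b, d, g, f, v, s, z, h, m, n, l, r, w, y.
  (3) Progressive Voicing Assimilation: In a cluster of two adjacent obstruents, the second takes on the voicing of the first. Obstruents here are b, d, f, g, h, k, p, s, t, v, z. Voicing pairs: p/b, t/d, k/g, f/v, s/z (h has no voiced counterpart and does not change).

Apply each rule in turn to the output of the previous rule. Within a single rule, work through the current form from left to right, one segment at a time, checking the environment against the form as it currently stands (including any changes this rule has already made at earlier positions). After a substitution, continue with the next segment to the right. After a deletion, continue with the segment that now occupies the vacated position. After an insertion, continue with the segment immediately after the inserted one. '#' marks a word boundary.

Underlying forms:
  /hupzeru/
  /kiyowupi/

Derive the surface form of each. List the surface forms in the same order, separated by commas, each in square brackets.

[hpseru], [kyowpi]

/hupzeru/:
  (1) Final Devoicing: no change — [hupzeru]
  (2) Syncope: [hupzeru] → [hpzeru]
  (3) Progressive Voicing Assimilation: [hpzeru] → [hpseru]
/kiyowupi/:
  (1) Final Devoicing: no change — [kiyowupi]
  (2) Syncope: [kiyowupi] → [kyowpi]
  (3) Progressive Voicing Assimilation: no change — [kyowpi]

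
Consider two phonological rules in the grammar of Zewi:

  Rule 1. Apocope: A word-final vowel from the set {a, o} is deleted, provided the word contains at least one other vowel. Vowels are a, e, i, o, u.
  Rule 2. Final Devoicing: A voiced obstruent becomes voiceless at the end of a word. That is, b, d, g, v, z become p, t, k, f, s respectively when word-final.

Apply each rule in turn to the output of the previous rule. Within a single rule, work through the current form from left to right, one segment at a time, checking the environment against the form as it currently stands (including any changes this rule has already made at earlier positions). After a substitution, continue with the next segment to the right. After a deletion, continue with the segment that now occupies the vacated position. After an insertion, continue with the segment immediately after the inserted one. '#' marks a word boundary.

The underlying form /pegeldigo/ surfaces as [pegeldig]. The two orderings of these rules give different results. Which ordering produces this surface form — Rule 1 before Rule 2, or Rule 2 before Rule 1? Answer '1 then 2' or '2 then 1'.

2 then 1

Order 1 then 2:
  1 Apocope: [pegeldigo] → [pegeldig]
  2 Final Devoicing: [pegeldig] → [pegeldik]
  result: [pegeldik]
Order 2 then 1:
  2 Final Devoicing: no change — [pegeldigo]
  1 Apocope: [pegeldigo] → [pegeldig]
  result: [pegeldig]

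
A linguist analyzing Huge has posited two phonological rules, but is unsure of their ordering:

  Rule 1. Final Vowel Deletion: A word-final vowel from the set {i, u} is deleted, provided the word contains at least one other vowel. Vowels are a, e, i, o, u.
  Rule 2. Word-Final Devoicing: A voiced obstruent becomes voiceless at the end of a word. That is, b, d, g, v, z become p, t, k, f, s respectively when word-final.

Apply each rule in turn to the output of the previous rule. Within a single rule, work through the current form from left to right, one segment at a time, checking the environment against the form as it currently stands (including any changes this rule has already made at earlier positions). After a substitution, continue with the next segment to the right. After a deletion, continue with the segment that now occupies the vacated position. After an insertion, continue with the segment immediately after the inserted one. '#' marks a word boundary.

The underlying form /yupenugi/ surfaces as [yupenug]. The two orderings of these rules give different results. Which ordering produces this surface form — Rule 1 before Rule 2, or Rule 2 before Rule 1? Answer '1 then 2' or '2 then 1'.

Order 1 then 2:
  1 Final Vowel Deletion: [yupenugi] → [yupenug]
  2 Word-Final Devoicing: [yupenug] → [yupenuk]
  result: [yupenuk]
Order 2 then 1:
  2 Word-Final Devoicing: no change — [yupenugi]
  1 Final Vowel Deletion: [yupenugi] → [yupenug]
  result: [yupenug]

2 then 1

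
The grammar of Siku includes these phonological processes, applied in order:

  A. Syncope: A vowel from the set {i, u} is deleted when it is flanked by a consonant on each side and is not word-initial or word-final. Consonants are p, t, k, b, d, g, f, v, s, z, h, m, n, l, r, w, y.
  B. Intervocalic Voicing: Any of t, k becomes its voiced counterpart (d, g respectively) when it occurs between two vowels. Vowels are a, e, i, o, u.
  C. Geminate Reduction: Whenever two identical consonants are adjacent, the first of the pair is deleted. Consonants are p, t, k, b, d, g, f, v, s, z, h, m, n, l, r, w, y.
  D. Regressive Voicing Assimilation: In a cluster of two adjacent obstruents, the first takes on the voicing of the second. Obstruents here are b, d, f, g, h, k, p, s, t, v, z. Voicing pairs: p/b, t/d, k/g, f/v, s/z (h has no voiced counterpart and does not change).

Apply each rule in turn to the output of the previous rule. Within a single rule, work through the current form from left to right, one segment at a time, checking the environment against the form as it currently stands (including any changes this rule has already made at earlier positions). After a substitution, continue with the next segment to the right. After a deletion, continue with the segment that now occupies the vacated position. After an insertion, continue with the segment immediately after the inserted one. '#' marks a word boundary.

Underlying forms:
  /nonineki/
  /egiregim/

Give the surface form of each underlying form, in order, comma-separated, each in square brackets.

/nonineki/:
  A Syncope: [nonineki] → [nonneki]
  B Intervocalic Voicing: [nonneki] → [nonnegi]
  C Geminate Reduction: [nonnegi] → [nonegi]
  D Regressive Voicing Assimilation: no change — [nonegi]
/egiregim/:
  A Syncope: [egiregim] → [egregm]
  B Intervocalic Voicing: no change — [egregm]
  C Geminate Reduction: no change — [egregm]
  D Regressive Voicing Assimilation: no change — [egregm]

[nonegi], [egregm]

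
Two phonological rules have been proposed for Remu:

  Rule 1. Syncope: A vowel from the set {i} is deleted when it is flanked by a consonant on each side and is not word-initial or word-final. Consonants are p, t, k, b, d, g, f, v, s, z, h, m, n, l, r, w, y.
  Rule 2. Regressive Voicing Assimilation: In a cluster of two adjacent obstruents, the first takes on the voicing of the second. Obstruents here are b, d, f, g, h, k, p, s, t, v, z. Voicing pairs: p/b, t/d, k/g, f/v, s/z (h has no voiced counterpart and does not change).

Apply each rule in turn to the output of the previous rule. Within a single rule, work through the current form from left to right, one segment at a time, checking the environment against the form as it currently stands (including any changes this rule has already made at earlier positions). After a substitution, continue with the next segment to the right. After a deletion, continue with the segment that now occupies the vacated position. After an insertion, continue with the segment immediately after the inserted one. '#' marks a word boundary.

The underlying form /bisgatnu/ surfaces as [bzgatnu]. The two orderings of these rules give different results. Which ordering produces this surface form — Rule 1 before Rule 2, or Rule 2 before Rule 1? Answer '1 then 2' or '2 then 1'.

Order 1 then 2:
  1 Syncope: [bisgatnu] → [bsgatnu]
  2 Regressive Voicing Assimilation: [bsgatnu] → [pzgatnu]
  result: [pzgatnu]
Order 2 then 1:
  2 Regressive Voicing Assimilation: [bisgatnu] → [bizgatnu]
  1 Syncope: [bizgatnu] → [bzgatnu]
  result: [bzgatnu]

2 then 1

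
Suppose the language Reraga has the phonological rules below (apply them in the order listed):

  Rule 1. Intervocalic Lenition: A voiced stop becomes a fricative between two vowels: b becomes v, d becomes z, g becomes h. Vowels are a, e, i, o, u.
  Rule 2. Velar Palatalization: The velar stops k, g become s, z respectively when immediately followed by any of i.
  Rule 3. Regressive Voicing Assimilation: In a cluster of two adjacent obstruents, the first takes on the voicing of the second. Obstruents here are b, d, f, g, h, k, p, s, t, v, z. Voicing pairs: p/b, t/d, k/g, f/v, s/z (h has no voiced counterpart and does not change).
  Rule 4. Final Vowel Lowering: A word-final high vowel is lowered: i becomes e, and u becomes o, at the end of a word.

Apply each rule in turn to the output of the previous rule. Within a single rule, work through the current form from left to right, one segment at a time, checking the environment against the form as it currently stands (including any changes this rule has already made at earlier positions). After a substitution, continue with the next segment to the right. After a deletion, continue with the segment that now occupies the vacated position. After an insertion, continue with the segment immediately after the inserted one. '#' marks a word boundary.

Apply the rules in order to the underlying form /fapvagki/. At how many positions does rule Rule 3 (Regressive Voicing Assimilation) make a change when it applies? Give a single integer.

2

Rule 1 Intervocalic Lenition: no change — [fapvagki]
Rule 2 Velar Palatalization: [fapvagki] → [fapvagsi]
Rule 3 Regressive Voicing Assimilation: [fapvagsi] → [fabvaksi]
Rule 4 Final Vowel Lowering: [fabvaksi] → [fabvakse]
Rule Rule 3 changed 2 position(s).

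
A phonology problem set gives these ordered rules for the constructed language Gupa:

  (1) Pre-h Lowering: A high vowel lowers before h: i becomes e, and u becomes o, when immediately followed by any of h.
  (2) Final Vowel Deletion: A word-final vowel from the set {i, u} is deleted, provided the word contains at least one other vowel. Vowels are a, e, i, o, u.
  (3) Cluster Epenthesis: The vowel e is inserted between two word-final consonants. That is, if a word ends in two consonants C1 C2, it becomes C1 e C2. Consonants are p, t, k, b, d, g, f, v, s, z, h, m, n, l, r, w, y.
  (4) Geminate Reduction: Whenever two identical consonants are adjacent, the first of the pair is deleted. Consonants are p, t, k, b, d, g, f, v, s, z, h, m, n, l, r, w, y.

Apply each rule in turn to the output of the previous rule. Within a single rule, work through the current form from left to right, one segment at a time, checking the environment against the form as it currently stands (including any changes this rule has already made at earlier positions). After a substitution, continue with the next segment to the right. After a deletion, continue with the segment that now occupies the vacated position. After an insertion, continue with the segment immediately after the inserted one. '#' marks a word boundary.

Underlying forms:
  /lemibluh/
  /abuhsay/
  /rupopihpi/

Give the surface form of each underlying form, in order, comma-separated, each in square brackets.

[lemibloh], [abohsay], [rupopehep]

/lemibluh/:
  (1) Pre-h Lowering: [lemibluh] → [lemibloh]
  (2) Final Vowel Deletion: no change — [lemibloh]
  (3) Cluster Epenthesis: no change — [lemibloh]
  (4) Geminate Reduction: no change — [lemibloh]
/abuhsay/:
  (1) Pre-h Lowering: [abuhsay] → [abohsay]
  (2) Final Vowel Deletion: no change — [abohsay]
  (3) Cluster Epenthesis: no change — [abohsay]
  (4) Geminate Reduction: no change — [abohsay]
/rupopihpi/:
  (1) Pre-h Lowering: [rupopihpi] → [rupopehpi]
  (2) Final Vowel Deletion: [rupopehpi] → [rupopehp]
  (3) Cluster Epenthesis: [rupopehp] → [rupopehep]
  (4) Geminate Reduction: no change — [rupopehep]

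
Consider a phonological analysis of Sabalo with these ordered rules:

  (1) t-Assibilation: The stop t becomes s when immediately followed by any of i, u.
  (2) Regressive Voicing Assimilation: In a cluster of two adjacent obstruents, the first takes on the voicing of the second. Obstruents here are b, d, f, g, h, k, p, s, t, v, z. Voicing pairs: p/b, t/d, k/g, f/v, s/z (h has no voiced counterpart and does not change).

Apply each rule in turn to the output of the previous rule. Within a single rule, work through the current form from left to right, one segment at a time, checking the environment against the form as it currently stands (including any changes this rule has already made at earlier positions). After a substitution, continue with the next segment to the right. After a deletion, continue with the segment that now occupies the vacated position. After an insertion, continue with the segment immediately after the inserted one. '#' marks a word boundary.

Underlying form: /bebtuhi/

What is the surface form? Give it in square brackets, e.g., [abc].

(1) t-Assibilation: [bebtuhi] → [bebsuhi]
(2) Regressive Voicing Assimilation: [bebsuhi] → [bepsuhi]

[bepsuhi]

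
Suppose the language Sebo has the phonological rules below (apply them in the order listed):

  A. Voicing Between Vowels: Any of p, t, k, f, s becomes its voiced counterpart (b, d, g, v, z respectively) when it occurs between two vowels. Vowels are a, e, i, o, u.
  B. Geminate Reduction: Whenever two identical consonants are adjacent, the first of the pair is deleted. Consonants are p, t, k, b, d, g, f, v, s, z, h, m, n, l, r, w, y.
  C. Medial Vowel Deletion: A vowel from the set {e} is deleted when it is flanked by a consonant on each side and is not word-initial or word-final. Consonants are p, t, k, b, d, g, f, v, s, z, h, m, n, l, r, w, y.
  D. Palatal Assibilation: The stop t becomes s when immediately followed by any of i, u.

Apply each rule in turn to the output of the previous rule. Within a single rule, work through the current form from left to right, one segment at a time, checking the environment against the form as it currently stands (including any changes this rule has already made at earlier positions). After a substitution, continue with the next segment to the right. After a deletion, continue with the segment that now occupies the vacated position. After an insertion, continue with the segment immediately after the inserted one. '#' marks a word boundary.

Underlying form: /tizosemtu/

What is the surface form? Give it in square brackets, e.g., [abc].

A Voicing Between Vowels: [tizosemtu] → [tizozemtu]
B Geminate Reduction: no change — [tizozemtu]
C Medial Vowel Deletion: [tizozemtu] → [tizozmtu]
D Palatal Assibilation: [tizozmtu] → [sizozmsu]

[sizozmsu]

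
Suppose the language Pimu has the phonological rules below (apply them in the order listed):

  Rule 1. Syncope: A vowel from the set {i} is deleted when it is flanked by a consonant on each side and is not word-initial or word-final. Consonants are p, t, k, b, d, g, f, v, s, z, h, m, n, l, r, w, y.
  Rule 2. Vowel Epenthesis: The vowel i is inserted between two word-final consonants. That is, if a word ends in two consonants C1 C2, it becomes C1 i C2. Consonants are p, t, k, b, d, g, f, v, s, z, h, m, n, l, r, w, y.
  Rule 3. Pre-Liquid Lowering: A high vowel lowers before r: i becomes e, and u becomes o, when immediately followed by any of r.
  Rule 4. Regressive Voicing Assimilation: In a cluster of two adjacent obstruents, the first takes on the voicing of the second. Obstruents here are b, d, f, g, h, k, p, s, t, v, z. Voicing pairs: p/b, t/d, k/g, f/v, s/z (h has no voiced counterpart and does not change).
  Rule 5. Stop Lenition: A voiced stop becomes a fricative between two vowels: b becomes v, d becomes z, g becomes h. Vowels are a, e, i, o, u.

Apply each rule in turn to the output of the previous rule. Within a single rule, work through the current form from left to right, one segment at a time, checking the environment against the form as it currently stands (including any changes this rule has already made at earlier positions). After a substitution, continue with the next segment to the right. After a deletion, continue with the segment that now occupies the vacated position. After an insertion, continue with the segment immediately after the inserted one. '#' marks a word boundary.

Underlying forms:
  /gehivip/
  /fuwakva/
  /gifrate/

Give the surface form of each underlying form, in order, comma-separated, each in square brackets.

/gehivip/:
  Rule 1 Syncope: [gehivip] → [gehvp]
  Rule 2 Vowel Epenthesis: [gehvp] → [gehvip]
  Rule 3 Pre-Liquid Lowering: no change — [gehvip]
  Rule 4 Regressive Voicing Assimilation: no change — [gehvip]
  Rule 5 Stop Lenition: no change — [gehvip]
/fuwakva/:
  Rule 1 Syncope: no change — [fuwakva]
  Rule 2 Vowel Epenthesis: no change — [fuwakva]
  Rule 3 Pre-Liquid Lowering: no change — [fuwakva]
  Rule 4 Regressive Voicing Assimilation: [fuwakva] → [fuwagva]
  Rule 5 Stop Lenition: no change — [fuwagva]
/gifrate/:
  Rule 1 Syncope: [gifrate] → [gfrate]
  Rule 2 Vowel Epenthesis: no change — [gfrate]
  Rule 3 Pre-Liquid Lowering: no change — [gfrate]
  Rule 4 Regressive Voicing Assimilation: [gfrate] → [kfrate]
  Rule 5 Stop Lenition: no change — [kfrate]

[gehvip], [fuwagva], [kfrate]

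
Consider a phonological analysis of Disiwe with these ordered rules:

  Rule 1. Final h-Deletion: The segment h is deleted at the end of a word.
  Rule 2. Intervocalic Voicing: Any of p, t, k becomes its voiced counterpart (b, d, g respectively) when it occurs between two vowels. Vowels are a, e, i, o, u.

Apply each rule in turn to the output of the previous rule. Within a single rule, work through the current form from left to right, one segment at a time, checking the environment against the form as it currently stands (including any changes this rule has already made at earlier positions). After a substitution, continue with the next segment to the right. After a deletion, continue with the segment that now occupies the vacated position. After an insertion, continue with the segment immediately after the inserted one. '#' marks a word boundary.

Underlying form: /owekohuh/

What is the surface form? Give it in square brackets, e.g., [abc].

Rule 1 Final h-Deletion: [owekohuh] → [owekohu]
Rule 2 Intervocalic Voicing: [owekohu] → [owegohu]

[owegohu]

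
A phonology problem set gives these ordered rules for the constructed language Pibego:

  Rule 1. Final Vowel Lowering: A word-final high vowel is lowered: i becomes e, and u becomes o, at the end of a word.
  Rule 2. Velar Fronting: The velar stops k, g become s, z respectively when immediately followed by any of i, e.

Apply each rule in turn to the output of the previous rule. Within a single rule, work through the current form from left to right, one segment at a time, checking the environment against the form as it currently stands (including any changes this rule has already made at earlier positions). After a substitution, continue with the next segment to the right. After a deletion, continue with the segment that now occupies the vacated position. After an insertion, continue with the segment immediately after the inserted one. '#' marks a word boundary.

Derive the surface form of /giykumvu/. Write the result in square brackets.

Rule 1 Final Vowel Lowering: [giykumvu] → [giykumvo]
Rule 2 Velar Fronting: [giykumvo] → [ziykumvo]

[ziykumvo]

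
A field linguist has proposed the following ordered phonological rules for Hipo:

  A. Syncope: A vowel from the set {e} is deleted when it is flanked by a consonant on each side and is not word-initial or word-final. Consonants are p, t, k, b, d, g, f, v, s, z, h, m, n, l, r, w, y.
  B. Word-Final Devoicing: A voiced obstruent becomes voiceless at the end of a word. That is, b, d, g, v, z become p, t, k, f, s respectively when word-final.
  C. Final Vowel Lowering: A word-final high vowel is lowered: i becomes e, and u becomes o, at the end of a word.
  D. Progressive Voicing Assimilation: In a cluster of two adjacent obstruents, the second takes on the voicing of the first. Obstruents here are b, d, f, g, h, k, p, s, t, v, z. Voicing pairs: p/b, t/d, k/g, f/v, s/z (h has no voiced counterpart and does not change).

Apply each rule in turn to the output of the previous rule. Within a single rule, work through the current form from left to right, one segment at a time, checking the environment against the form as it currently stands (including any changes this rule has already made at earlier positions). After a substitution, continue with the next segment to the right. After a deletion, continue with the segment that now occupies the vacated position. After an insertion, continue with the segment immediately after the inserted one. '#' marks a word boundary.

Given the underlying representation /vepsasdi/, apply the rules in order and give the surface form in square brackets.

[vbzaste]

A Syncope: [vepsasdi] → [vpsasdi]
B Word-Final Devoicing: no change — [vpsasdi]
C Final Vowel Lowering: [vpsasdi] → [vpsasde]
D Progressive Voicing Assimilation: [vpsasde] → [vbzaste]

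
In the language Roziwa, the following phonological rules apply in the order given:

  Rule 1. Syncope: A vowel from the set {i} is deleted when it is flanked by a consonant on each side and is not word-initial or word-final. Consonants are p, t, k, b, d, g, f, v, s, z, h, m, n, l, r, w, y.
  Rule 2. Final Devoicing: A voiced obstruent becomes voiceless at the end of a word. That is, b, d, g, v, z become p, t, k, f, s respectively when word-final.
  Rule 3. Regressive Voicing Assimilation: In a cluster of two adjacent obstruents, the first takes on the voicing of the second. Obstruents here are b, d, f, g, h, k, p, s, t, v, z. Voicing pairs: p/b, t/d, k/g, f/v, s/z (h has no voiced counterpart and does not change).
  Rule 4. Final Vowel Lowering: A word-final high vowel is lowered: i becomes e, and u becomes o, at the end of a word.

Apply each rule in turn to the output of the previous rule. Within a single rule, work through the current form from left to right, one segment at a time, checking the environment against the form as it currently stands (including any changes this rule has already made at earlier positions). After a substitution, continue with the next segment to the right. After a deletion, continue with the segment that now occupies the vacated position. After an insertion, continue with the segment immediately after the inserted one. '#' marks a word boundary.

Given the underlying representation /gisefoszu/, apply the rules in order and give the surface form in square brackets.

Rule 1 Syncope: [gisefoszu] → [gsefoszu]
Rule 2 Final Devoicing: no change — [gsefoszu]
Rule 3 Regressive Voicing Assimilation: [gsefoszu] → [ksefozzu]
Rule 4 Final Vowel Lowering: [ksefozzu] → [ksefozzo]

[ksefozzo]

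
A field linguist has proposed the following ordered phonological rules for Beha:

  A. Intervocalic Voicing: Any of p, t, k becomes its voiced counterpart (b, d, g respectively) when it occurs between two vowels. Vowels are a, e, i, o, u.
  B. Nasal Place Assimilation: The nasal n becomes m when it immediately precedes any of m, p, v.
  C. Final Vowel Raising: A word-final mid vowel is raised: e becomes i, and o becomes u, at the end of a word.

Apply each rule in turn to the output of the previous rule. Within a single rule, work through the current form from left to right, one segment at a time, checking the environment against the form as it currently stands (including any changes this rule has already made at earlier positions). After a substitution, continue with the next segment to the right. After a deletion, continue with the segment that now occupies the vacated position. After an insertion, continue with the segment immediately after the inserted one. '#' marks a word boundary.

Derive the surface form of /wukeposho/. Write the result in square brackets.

A Intervocalic Voicing: [wukeposho] → [wugebosho]
B Nasal Place Assimilation: no change — [wugebosho]
C Final Vowel Raising: [wugebosho] → [wugeboshu]

[wugeboshu]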